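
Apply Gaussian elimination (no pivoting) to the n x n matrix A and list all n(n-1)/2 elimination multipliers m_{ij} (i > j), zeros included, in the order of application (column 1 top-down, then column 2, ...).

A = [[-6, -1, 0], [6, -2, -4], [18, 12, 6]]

Forward elimination:
R2 <- R2 - (-1)*R1:  [  0  -3  -4 ]
R3 <- R3 - (-3)*R1:  [ 0  9  6 ]
R3 <- R3 - (-3)*R2:  [  0   0  -6 ]
Multipliers (in order of application): m_{21} = -1, m_{31} = -3, m_{32} = -3

multipliers: -1, -3, -3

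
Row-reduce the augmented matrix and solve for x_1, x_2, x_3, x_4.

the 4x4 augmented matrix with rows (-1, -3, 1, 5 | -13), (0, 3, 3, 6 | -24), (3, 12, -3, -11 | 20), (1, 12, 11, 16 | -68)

Forward elimination on [A|b]:
R3 <- R3 - (-3)*R1:  [   0    3    0    4  -19 ]
R4 <- R4 - (-1)*R1:  [   0    9   12   21  -81 ]
R3 <- R3 - (1)*R2:  [  0   0  -3  -2   5 ]
R4 <- R4 - (3)*R2:  [  0   0   3   3  -9 ]
R4 <- R4 - (-1)*R3:  [  0   0   0   1  -4 ]
Row echelon form:
[ -1  -3   1   5  |  -13 ]
[  0   3   3   6  |  -24 ]
[  0   0  -3  -2  |    5 ]
[  0   0   0   1  |   -4 ]
Back-substitution:
x_4 = (-4) / 1 = -4
x_3 = (5 - (-2)*(-4)) / -3 = 1
x_2 = (-24 - (3)*(1) - (6)*(-4)) / 3 = -1
x_1 = (-13 - (-3)*(-1) - (1)*(1) - (5)*(-4)) / -1 = -3

(-3, -1, 1, -4)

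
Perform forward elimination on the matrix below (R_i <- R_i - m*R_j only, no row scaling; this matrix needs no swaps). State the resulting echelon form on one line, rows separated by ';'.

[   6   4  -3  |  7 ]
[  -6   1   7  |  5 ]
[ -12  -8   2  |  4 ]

REF = [6 4 -3 7; 0 5 4 12; 0 0 -4 18]

Forward elimination:
R2 <- R2 - (-1)*R1:  [  0   5   4  12 ]
R3 <- R3 - (-2)*R1:  [  0   0  -4  18 ]
Row echelon form:
[ 6  4  -3  |   7 ]
[ 0  5   4  |  12 ]
[ 0  0  -4  |  18 ]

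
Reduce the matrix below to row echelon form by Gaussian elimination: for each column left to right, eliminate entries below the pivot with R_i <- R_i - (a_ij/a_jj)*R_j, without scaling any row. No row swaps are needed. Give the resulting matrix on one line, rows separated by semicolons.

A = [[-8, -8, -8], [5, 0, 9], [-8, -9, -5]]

REF = [-8 -8 -8; 0 -5 4; 0 0 11/5]

Forward elimination:
R2 <- R2 - (-5/8)*R1:  [  0  -5   4 ]
R3 <- R3 - (1)*R1:  [  0  -1   3 ]
R3 <- R3 - (1/5)*R2:  [    0     0  11/5 ]
Row echelon form:
[ -8  -8    -8 ]
[  0  -5     4 ]
[  0   0  11/5 ]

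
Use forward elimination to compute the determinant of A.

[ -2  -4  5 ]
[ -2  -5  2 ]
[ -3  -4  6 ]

det(A) = -15

Forward elimination:
R2 <- R2 - (1)*R1:  [  0  -1  -3 ]
R3 <- R3 - (3/2)*R1:  [    0     2  -3/2 ]
R3 <- R3 - (-2)*R2:  [     0      0  -15/2 ]
Upper-triangular form:
[ -2  -4      5 ]
[  0  -1     -3 ]
[  0   0  -15/2 ]
det(A) = (-1)^0 * (-2) * (-1) * (-15/2) = -15  (0 row swaps -> sign +1)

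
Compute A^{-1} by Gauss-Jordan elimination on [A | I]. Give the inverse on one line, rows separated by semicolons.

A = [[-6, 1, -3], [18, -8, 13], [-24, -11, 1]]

Gauss-Jordan on [A | I]:
R1 <- (1/-6)*R1:  [    1  -1/6   1/2  |  -1/6     0     0 ]
R2 <- R2 - (18)*R1:  [  0  -5   4  |   3   1   0 ]
R3 <- R3 - (-24)*R1:  [   0  -15   13  |   -4    0    1 ]
R2 <- (1/-5)*R2:  [    0     1  -4/5  |  -3/5  -1/5     0 ]
R1 <- R1 - (-1/6)*R2:  [     1      0  11/30  |  -4/15  -1/30      0 ]
R3 <- R3 - (-15)*R2:  [   0    0    1  |  -13   -3    1 ]
R1 <- R1 - (11/30)*R3:  [      1       0       0  |     9/2   16/15  -11/30 ]
R2 <- R2 - (-4/5)*R3:  [     0      1      0  |    -11  -13/5    4/5 ]
Right block of [I | A^{-1}] is the inverse:
[ 9/2  16/15  -11/30 ]
[ -11  -13/5     4/5 ]
[ -13     -3       1 ]

inverse = [9/2 16/15 -11/30; -11 -13/5 4/5; -13 -3 1]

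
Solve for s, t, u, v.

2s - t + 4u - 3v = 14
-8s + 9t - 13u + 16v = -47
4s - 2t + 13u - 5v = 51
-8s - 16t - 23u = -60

(2, -3, 4, 3)

Forward elimination on [A|b]:
R2 <- R2 - (-4)*R1:  [ 0  5  3  4  9 ]
R3 <- R3 - (2)*R1:  [  0   0   5   1  23 ]
R4 <- R4 - (-4)*R1:  [   0  -20   -7  -12   -4 ]
R4 <- R4 - (-4)*R2:  [  0   0   5   4  32 ]
R4 <- R4 - (1)*R3:  [ 0  0  0  3  9 ]
Row echelon form:
[ 2  -1  4  -3  |  14 ]
[ 0   5  3   4  |   9 ]
[ 0   0  5   1  |  23 ]
[ 0   0  0   3  |   9 ]
Back-substitution:
v = (9) / 3 = 3
u = (23 - (1)*(3)) / 5 = 4
t = (9 - (3)*(4) - (4)*(3)) / 5 = -3
s = (14 - (-1)*(-3) - (4)*(4) - (-3)*(3)) / 2 = 2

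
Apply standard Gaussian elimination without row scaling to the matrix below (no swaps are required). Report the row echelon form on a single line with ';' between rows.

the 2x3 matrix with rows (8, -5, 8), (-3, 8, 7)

REF = [8 -5 8; 0 49/8 10]

Forward elimination:
R2 <- R2 - (-3/8)*R1:  [    0  49/8    10 ]
Row echelon form:
[ 8    -5   8 ]
[ 0  49/8  10 ]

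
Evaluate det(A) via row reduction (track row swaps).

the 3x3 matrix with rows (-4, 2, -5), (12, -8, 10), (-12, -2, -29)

det(A) = 48

Forward elimination:
R2 <- R2 - (-3)*R1:  [  0  -2  -5 ]
R3 <- R3 - (3)*R1:  [   0   -8  -14 ]
R3 <- R3 - (4)*R2:  [ 0  0  6 ]
Upper-triangular form:
[ -4   2  -5 ]
[  0  -2  -5 ]
[  0   0   6 ]
det(A) = (-1)^0 * (-4) * (-2) * (6) = 48  (0 row swaps -> sign +1)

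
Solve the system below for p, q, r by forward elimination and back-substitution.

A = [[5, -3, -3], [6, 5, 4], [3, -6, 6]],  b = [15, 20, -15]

(3, 2, -2)

Forward elimination on [A|b]:
R2 <- R2 - (6/5)*R1:  [    0  43/5  38/5     2 ]
R3 <- R3 - (3/5)*R1:  [     0  -21/5   39/5    -24 ]
R3 <- R3 - (-21/43)*R2:  [       0        0   495/43  -990/43 ]
Row echelon form:
[ 5    -3      -3  |       15 ]
[ 0  43/5    38/5  |        2 ]
[ 0     0  495/43  |  -990/43 ]
Back-substitution:
r = (-990/43) / (495/43) = -2
q = (2 - (38/5)*(-2)) / (43/5) = 2
p = (15 - (-3)*(2) - (-3)*(-2)) / 5 = 3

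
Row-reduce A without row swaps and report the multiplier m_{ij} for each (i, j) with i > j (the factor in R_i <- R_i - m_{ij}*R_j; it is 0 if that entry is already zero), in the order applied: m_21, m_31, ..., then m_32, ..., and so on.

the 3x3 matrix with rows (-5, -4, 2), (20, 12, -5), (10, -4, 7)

Forward elimination:
R2 <- R2 - (-4)*R1:  [  0  -4   3 ]
R3 <- R3 - (-2)*R1:  [   0  -12   11 ]
R3 <- R3 - (3)*R2:  [ 0  0  2 ]
Multipliers (in order of application): m_{21} = -4, m_{31} = -2, m_{32} = 3

multipliers: -4, -2, 3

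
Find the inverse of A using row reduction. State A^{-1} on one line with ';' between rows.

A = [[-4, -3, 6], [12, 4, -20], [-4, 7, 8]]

inverse = [-43/10 -33/20 -9/10; 2/5 1/5 1/5; -5/2 -1 -1/2]

Gauss-Jordan on [A | I]:
R1 <- (1/-4)*R1:  [    1   3/4  -3/2  |  -1/4     0     0 ]
R2 <- R2 - (12)*R1:  [  0  -5  -2  |   3   1   0 ]
R3 <- R3 - (-4)*R1:  [  0  10   2  |  -1   0   1 ]
R2 <- (1/-5)*R2:  [    0     1   2/5  |  -3/5  -1/5     0 ]
R1 <- R1 - (3/4)*R2:  [    1     0  -9/5  |   1/5  3/20     0 ]
R3 <- R3 - (10)*R2:  [  0   0  -2  |   5   2   1 ]
R3 <- (1/-2)*R3:  [    0     0     1  |  -5/2    -1  -1/2 ]
R1 <- R1 - (-9/5)*R3:  [      1       0       0  |  -43/10  -33/20   -9/10 ]
R2 <- R2 - (2/5)*R3:  [   0    1    0  |  2/5  1/5  1/5 ]
Right block of [I | A^{-1}] is the inverse:
[ -43/10  -33/20  -9/10 ]
[    2/5     1/5    1/5 ]
[   -5/2      -1   -1/2 ]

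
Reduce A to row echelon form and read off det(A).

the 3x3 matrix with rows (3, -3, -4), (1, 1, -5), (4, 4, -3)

Forward elimination:
R2 <- R2 - (1/3)*R1:  [     0      2  -11/3 ]
R3 <- R3 - (4/3)*R1:  [   0    8  7/3 ]
R3 <- R3 - (4)*R2:  [  0   0  17 ]
Upper-triangular form:
[ 3  -3     -4 ]
[ 0   2  -11/3 ]
[ 0   0     17 ]
det(A) = (-1)^0 * (3) * (2) * (17) = 102  (0 row swaps -> sign +1)

det(A) = 102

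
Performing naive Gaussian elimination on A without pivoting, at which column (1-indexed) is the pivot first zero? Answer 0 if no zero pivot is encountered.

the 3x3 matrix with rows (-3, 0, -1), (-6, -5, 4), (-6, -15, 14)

Naive forward elimination:
R2 <- R2 - (2)*R1:  [  0  -5   6 ]
R3 <- R3 - (2)*R1:  [   0  -15   16 ]
R3 <- R3 - (3)*R2:  [  0   0  -2 ]
All pivots nonzero; naive elimination completes without hitting a zero pivot.

first zero-pivot column = 0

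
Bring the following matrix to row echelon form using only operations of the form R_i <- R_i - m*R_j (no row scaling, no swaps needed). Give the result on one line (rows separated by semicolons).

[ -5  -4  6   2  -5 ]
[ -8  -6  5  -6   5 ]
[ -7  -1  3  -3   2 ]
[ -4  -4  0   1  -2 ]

REF = [-5 -4 6 2 -5; 0 2/5 -23/5 -46/5 13; 0 0 95/2 100 -281/2; 0 0 0 199/19 -1274/95]

Forward elimination:
R2 <- R2 - (8/5)*R1:  [     0    2/5  -23/5  -46/5     13 ]
R3 <- R3 - (7/5)*R1:  [     0   23/5  -27/5  -29/5      9 ]
R4 <- R4 - (4/5)*R1:  [     0   -4/5  -24/5   -3/5      2 ]
R3 <- R3 - (23/2)*R2:  [      0       0    95/2     100  -281/2 ]
R4 <- R4 - (-2)*R2:  [   0    0  -14  -19   28 ]
R4 <- R4 - (-28/95)*R3:  [        0         0         0    199/19  -1274/95 ]
Row echelon form:
[ -5   -4      6       2        -5 ]
[  0  2/5  -23/5   -46/5        13 ]
[  0    0   95/2     100    -281/2 ]
[  0    0      0  199/19  -1274/95 ]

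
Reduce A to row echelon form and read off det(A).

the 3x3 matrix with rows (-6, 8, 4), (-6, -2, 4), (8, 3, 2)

det(A) = 440

Forward elimination:
R2 <- R2 - (1)*R1:  [   0  -10    0 ]
R3 <- R3 - (-4/3)*R1:  [    0  41/3  22/3 ]
R3 <- R3 - (-41/30)*R2:  [    0     0  22/3 ]
Upper-triangular form:
[ -6    8     4 ]
[  0  -10     0 ]
[  0    0  22/3 ]
det(A) = (-1)^0 * (-6) * (-10) * (22/3) = 440  (0 row swaps -> sign +1)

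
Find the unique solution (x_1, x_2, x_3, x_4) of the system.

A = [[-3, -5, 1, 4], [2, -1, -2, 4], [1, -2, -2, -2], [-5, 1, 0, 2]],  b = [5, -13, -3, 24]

Forward elimination on [A|b]:
R2 <- R2 - (-2/3)*R1:  [     0  -13/3   -4/3   20/3  -29/3 ]
R3 <- R3 - (-1/3)*R1:  [     0  -11/3   -5/3   -2/3   -4/3 ]
R4 <- R4 - (5/3)*R1:  [     0   28/3   -5/3  -14/3   47/3 ]
R3 <- R3 - (11/13)*R2:  [      0       0   -7/13  -82/13   89/13 ]
R4 <- R4 - (-28/13)*R2:  [      0       0  -59/13  126/13  -67/13 ]
R4 <- R4 - (59/7)*R3:  [      0       0       0   440/7  -440/7 ]
Row echelon form:
[ -3     -5      1       4  |       5 ]
[  0  -13/3   -4/3    20/3  |   -29/3 ]
[  0      0  -7/13  -82/13  |   89/13 ]
[  0      0      0   440/7  |  -440/7 ]
Back-substitution:
x_4 = (-440/7) / (440/7) = -1
x_3 = (89/13 - (-82/13)*(-1)) / (-7/13) = -1
x_2 = (-29/3 - (-4/3)*(-1) - (20/3)*(-1)) / (-13/3) = 1
x_1 = (5 - (-5)*(1) - (1)*(-1) - (4)*(-1)) / -3 = -5

(-5, 1, -1, -1)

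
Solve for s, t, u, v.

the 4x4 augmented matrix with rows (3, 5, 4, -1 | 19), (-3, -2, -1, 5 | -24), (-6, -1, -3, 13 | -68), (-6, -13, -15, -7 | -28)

(-2, 0, 5, -5)

Forward elimination on [A|b]:
R2 <- R2 - (-1)*R1:  [  0   3   3   4  -5 ]
R3 <- R3 - (-2)*R1:  [   0    9    5   11  -30 ]
R4 <- R4 - (-2)*R1:  [  0  -3  -7  -9  10 ]
R3 <- R3 - (3)*R2:  [   0    0   -4   -1  -15 ]
R4 <- R4 - (-1)*R2:  [  0   0  -4  -5   5 ]
R4 <- R4 - (1)*R3:  [  0   0   0  -4  20 ]
Row echelon form:
[ 3  5   4  -1  |   19 ]
[ 0  3   3   4  |   -5 ]
[ 0  0  -4  -1  |  -15 ]
[ 0  0   0  -4  |   20 ]
Back-substitution:
v = (20) / -4 = -5
u = (-15 - (-1)*(-5)) / -4 = 5
t = (-5 - (3)*(5) - (4)*(-5)) / 3 = 0
s = (19 - (5)*(0) - (4)*(5) - (-1)*(-5)) / 3 = -2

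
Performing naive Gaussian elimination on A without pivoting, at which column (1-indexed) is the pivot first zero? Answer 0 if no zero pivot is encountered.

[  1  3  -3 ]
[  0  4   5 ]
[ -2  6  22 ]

Naive forward elimination:
R3 <- R3 - (-2)*R1:  [  0  12  16 ]
R3 <- R3 - (3)*R2:  [ 0  0  1 ]
All pivots nonzero; naive elimination completes without hitting a zero pivot.

first zero-pivot column = 0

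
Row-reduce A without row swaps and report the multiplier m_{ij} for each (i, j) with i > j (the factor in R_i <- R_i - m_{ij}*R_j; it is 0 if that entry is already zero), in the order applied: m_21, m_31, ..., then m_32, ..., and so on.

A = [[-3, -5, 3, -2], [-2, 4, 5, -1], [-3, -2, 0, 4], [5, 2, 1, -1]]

Forward elimination:
R2 <- R2 - (2/3)*R1:  [    0  22/3     3   1/3 ]
R3 <- R3 - (1)*R1:  [  0   3  -3   6 ]
R4 <- R4 - (-5/3)*R1:  [     0  -19/3      6  -13/3 ]
R3 <- R3 - (9/22)*R2:  [      0       0  -93/22  129/22 ]
R4 <- R4 - (-19/22)*R2:  [      0       0  189/22  -89/22 ]
R4 <- R4 - (-63/31)*R3:  [      0       0       0  244/31 ]
Multipliers (in order of application): m_{21} = 2/3, m_{31} = 1, m_{41} = -5/3, m_{32} = 9/22, m_{42} = -19/22, m_{43} = -63/31

multipliers: 2/3, 1, -5/3, 9/22, -19/22, -63/31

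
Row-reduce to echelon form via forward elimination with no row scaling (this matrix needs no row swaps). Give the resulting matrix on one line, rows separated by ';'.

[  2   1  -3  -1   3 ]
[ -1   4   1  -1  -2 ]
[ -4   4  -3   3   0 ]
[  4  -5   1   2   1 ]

Forward elimination:
R2 <- R2 - (-1/2)*R1:  [    0   9/2  -1/2  -3/2  -1/2 ]
R3 <- R3 - (-2)*R1:  [  0   6  -9   1   6 ]
R4 <- R4 - (2)*R1:  [  0  -7   7   4  -5 ]
R3 <- R3 - (4/3)*R2:  [     0      0  -25/3      3   20/3 ]
R4 <- R4 - (-14/9)*R2:  [     0      0   56/9    5/3  -52/9 ]
R4 <- R4 - (-56/75)*R3:  [      0       0       0  293/75    -4/5 ]
Row echelon form:
[ 2    1     -3      -1     3 ]
[ 0  9/2   -1/2    -3/2  -1/2 ]
[ 0    0  -25/3       3  20/3 ]
[ 0    0      0  293/75  -4/5 ]

REF = [2 1 -3 -1 3; 0 9/2 -1/2 -3/2 -1/2; 0 0 -25/3 3 20/3; 0 0 0 293/75 -4/5]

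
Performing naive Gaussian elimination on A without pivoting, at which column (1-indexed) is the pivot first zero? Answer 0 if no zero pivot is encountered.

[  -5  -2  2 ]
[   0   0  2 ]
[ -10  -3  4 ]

Naive forward elimination:
R3 <- R3 - (2)*R1:  [ 0  1  0 ]
Matrix at this point:
[ -5  -2  2 ]
[  0   0  2 ]
[  0   1  0 ]
Pivot entry (2,2) is zero but row 3 has 1 in column 2 -> naive elimination stops; a row interchange (e.g. R2 <-> R3) would be required here.

first zero-pivot column = 2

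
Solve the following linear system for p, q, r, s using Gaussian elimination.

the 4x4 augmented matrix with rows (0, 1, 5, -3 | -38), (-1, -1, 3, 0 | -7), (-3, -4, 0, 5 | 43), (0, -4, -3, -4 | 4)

Forward elimination on [A|b]:
R1 <-> R2   (pivot in column 1 was zero)
[ -1  -1   3   0   -7 ]
[  0   1   5  -3  -38 ]
[ -3  -4   0   5   43 ]
[  0  -4  -3  -4    4 ]
R3 <- R3 - (3)*R1:  [  0  -1  -9   5  64 ]
R3 <- R3 - (-1)*R2:  [  0   0  -4   2  26 ]
R4 <- R4 - (-4)*R2:  [    0     0    17   -16  -148 ]
R4 <- R4 - (-17/4)*R3:  [     0      0      0  -15/2  -75/2 ]
Row echelon form:
[ -1  -1   3      0  |     -7 ]
[  0   1   5     -3  |    -38 ]
[  0   0  -4      2  |     26 ]
[  0   0   0  -15/2  |  -75/2 ]
Back-substitution:
s = (-75/2) / (-15/2) = 5
r = (26 - (2)*(5)) / -4 = -4
q = (-38 - (5)*(-4) - (-3)*(5)) / 1 = -3
p = (-7 - (-1)*(-3) - (3)*(-4)) / -1 = -2

(-2, -3, -4, 5)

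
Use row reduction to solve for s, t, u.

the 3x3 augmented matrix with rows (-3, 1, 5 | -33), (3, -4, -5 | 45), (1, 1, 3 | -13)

(3, -4, -4)

Forward elimination on [A|b]:
R2 <- R2 - (-1)*R1:  [  0  -3   0  12 ]
R3 <- R3 - (-1/3)*R1:  [    0   4/3  14/3   -24 ]
R3 <- R3 - (-4/9)*R2:  [     0      0   14/3  -56/3 ]
Row echelon form:
[ -3   1     5  |    -33 ]
[  0  -3     0  |     12 ]
[  0   0  14/3  |  -56/3 ]
Back-substitution:
u = (-56/3) / (14/3) = -4
t = (12) / -3 = -4
s = (-33 - (1)*(-4) - (5)*(-4)) / -3 = 3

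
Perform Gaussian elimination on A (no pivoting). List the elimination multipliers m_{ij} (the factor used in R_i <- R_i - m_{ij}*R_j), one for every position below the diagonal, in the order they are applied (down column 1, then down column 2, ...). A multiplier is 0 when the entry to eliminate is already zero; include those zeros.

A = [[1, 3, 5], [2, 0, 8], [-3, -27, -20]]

multipliers: 2, -3, 3

Forward elimination:
R2 <- R2 - (2)*R1:  [  0  -6  -2 ]
R3 <- R3 - (-3)*R1:  [   0  -18   -5 ]
R3 <- R3 - (3)*R2:  [ 0  0  1 ]
Multipliers (in order of application): m_{21} = 2, m_{31} = -3, m_{32} = 3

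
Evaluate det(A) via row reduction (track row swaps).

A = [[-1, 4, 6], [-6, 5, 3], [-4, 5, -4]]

Forward elimination:
R2 <- R2 - (6)*R1:  [   0  -19  -33 ]
R3 <- R3 - (4)*R1:  [   0  -11  -28 ]
R3 <- R3 - (11/19)*R2:  [       0        0  -169/19 ]
Upper-triangular form:
[ -1    4        6 ]
[  0  -19      -33 ]
[  0    0  -169/19 ]
det(A) = (-1)^0 * (-1) * (-19) * (-169/19) = -169  (0 row swaps -> sign +1)

det(A) = -169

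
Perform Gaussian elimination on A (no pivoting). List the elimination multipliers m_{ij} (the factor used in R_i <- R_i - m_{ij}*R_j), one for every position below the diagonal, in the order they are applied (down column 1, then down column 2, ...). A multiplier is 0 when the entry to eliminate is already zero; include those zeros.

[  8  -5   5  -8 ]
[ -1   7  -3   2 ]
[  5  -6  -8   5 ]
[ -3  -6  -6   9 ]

multipliers: -1/8, 5/8, -3/8, -23/51, -21/17, 180/311

Forward elimination:
R2 <- R2 - (-1/8)*R1:  [     0   51/8  -19/8      1 ]
R3 <- R3 - (5/8)*R1:  [     0  -23/8  -89/8     10 ]
R4 <- R4 - (-3/8)*R1:  [     0  -63/8  -33/8      6 ]
R3 <- R3 - (-23/51)*R2:  [       0        0  -622/51   533/51 ]
R4 <- R4 - (-21/17)*R2:  [       0        0  -120/17   123/17 ]
R4 <- R4 - (180/311)*R3:  [       0        0        0  369/311 ]
Multipliers (in order of application): m_{21} = -1/8, m_{31} = 5/8, m_{41} = -3/8, m_{32} = -23/51, m_{42} = -21/17, m_{43} = 180/311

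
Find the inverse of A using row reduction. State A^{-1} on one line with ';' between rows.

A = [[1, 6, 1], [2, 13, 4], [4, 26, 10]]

inverse = [13 -17 11/2; -2 3 -1; 0 -1 1/2]

Gauss-Jordan on [A | I]:
R2 <- R2 - (2)*R1:  [  0   1   2  |  -2   1   0 ]
R3 <- R3 - (4)*R1:  [  0   2   6  |  -4   0   1 ]
R1 <- R1 - (6)*R2:  [   1    0  -11  |   13   -6    0 ]
R3 <- R3 - (2)*R2:  [  0   0   2  |   0  -2   1 ]
R3 <- (1/2)*R3:  [   0    0    1  |    0   -1  1/2 ]
R1 <- R1 - (-11)*R3:  [    1     0     0  |    13   -17  11/2 ]
R2 <- R2 - (2)*R3:  [  0   1   0  |  -2   3  -1 ]
Right block of [I | A^{-1}] is the inverse:
[ 13  -17  11/2 ]
[ -2    3    -1 ]
[  0   -1   1/2 ]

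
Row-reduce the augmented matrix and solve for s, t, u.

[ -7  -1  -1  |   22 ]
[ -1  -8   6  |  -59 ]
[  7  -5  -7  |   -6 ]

Forward elimination on [A|b]:
R2 <- R2 - (1/7)*R1:  [      0   -55/7    43/7  -435/7 ]
R3 <- R3 - (-1)*R1:  [  0  -6  -8  16 ]
R3 <- R3 - (42/55)*R2:  [       0        0  -698/55   698/11 ]
Row echelon form:
[ -7     -1       -1  |      22 ]
[  0  -55/7     43/7  |  -435/7 ]
[  0      0  -698/55  |  698/11 ]
Back-substitution:
u = (698/11) / (-698/55) = -5
t = (-435/7 - (43/7)*(-5)) / (-55/7) = 4
s = (22 - (-1)*(4) - (-1)*(-5)) / -7 = -3

(-3, 4, -5)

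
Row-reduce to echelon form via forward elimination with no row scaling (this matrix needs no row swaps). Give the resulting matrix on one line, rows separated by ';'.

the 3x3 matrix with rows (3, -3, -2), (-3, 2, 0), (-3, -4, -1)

REF = [3 -3 -2; 0 -1 -2; 0 0 11]

Forward elimination:
R2 <- R2 - (-1)*R1:  [  0  -1  -2 ]
R3 <- R3 - (-1)*R1:  [  0  -7  -3 ]
R3 <- R3 - (7)*R2:  [  0   0  11 ]
Row echelon form:
[ 3  -3  -2 ]
[ 0  -1  -2 ]
[ 0   0  11 ]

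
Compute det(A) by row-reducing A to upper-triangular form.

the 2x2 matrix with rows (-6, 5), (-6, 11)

Forward elimination:
R2 <- R2 - (1)*R1:  [ 0  6 ]
Upper-triangular form:
[ -6  5 ]
[  0  6 ]
det(A) = (-1)^0 * (-6) * (6) = -36  (0 row swaps -> sign +1)

det(A) = -36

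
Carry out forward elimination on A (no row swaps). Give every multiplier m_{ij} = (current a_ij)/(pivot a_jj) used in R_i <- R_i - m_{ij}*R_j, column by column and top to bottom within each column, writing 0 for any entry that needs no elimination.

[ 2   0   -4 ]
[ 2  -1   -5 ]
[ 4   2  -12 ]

Forward elimination:
R2 <- R2 - (1)*R1:  [  0  -1  -1 ]
R3 <- R3 - (2)*R1:  [  0   2  -4 ]
R3 <- R3 - (-2)*R2:  [  0   0  -6 ]
Multipliers (in order of application): m_{21} = 1, m_{31} = 2, m_{32} = -2

multipliers: 1, 2, -2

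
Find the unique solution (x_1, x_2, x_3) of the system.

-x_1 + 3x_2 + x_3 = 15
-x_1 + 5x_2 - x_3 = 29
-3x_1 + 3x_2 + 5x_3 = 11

(-2, 5, -2)

Forward elimination on [A|b]:
R2 <- R2 - (1)*R1:  [  0   2  -2  14 ]
R3 <- R3 - (3)*R1:  [   0   -6    2  -34 ]
R3 <- R3 - (-3)*R2:  [  0   0  -4   8 ]
Row echelon form:
[ -1  3   1  |  15 ]
[  0  2  -2  |  14 ]
[  0  0  -4  |   8 ]
Back-substitution:
x_3 = (8) / -4 = -2
x_2 = (14 - (-2)*(-2)) / 2 = 5
x_1 = (15 - (3)*(5) - (1)*(-2)) / -1 = -2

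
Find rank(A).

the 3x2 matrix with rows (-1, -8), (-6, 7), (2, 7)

rank(A) = 2

Row reduction:
R2 <- R2 - (6)*R1:  [  0  55 ]
R3 <- R3 - (-2)*R1:  [  0  -9 ]
R3 <- R3 - (-9/55)*R2:  [ 0  0 ]
Row echelon form:
[ -1  -8 ]
[  0  55 ]
[  0   0 ]
Nonzero rows / pivot columns: 2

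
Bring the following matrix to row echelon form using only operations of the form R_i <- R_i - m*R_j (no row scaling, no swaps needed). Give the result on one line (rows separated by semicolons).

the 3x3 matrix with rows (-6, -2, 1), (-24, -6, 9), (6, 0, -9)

Forward elimination:
R2 <- R2 - (4)*R1:  [ 0  2  5 ]
R3 <- R3 - (-1)*R1:  [  0  -2  -8 ]
R3 <- R3 - (-1)*R2:  [  0   0  -3 ]
Row echelon form:
[ -6  -2   1 ]
[  0   2   5 ]
[  0   0  -3 ]

REF = [-6 -2 1; 0 2 5; 0 0 -3]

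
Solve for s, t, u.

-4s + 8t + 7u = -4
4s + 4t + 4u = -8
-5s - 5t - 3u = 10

Forward elimination on [A|b]:
R2 <- R2 - (-1)*R1:  [   0   12   11  -12 ]
R3 <- R3 - (5/4)*R1:  [     0    -15  -47/4     15 ]
R3 <- R3 - (-5/4)*R2:  [ 0  0  2  0 ]
Row echelon form:
[ -4   8   7  |   -4 ]
[  0  12  11  |  -12 ]
[  0   0   2  |    0 ]
Back-substitution:
u = (0) / 2 = 0
t = (-12 - (11)*(0)) / 12 = -1
s = (-4 - (8)*(-1) - (7)*(0)) / -4 = -1

(-1, -1, 0)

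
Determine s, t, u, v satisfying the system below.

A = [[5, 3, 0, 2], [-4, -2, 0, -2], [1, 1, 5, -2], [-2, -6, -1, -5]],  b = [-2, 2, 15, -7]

(-1, 1, 3, 0)

Forward elimination on [A|b]:
R2 <- R2 - (-4/5)*R1:  [    0   2/5     0  -2/5   2/5 ]
R3 <- R3 - (1/5)*R1:  [     0    2/5      5  -12/5   77/5 ]
R4 <- R4 - (-2/5)*R1:  [     0  -24/5     -1  -21/5  -39/5 ]
R3 <- R3 - (1)*R2:  [  0   0   5  -2  15 ]
R4 <- R4 - (-12)*R2:  [  0   0  -1  -9  -3 ]
R4 <- R4 - (-1/5)*R3:  [     0      0      0  -47/5      0 ]
Row echelon form:
[ 5    3  0      2  |   -2 ]
[ 0  2/5  0   -2/5  |  2/5 ]
[ 0    0  5     -2  |   15 ]
[ 0    0  0  -47/5  |    0 ]
Back-substitution:
v = (0) / (-47/5) = 0
u = (15 - (-2)*(0)) / 5 = 3
t = (2/5 - (-2/5)*(0)) / (2/5) = 1
s = (-2 - (3)*(1) - (2)*(0)) / 5 = -1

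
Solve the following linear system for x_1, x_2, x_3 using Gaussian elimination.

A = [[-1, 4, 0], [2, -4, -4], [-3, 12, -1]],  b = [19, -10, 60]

(-3, 4, -3)

Forward elimination on [A|b]:
R2 <- R2 - (-2)*R1:  [  0   4  -4  28 ]
R3 <- R3 - (3)*R1:  [  0   0  -1   3 ]
Row echelon form:
[ -1  4   0  |  19 ]
[  0  4  -4  |  28 ]
[  0  0  -1  |   3 ]
Back-substitution:
x_3 = (3) / -1 = -3
x_2 = (28 - (-4)*(-3)) / 4 = 4
x_1 = (19 - (4)*(4)) / -1 = -3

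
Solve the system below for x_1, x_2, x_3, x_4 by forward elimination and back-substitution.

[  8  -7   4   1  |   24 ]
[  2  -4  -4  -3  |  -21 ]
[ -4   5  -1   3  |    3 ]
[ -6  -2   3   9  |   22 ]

(2, 1, 3, 3)

Forward elimination on [A|b]:
R2 <- R2 - (1/4)*R1:  [     0   -9/4     -5  -13/4    -27 ]
R3 <- R3 - (-1/2)*R1:  [   0  3/2    1  7/2   15 ]
R4 <- R4 - (-3/4)*R1:  [     0  -29/4      6   39/4     40 ]
R3 <- R3 - (-2/3)*R2:  [    0     0  -7/3   4/3    -3 ]
R4 <- R4 - (29/9)*R2:  [     0      0  199/9  182/9    127 ]
R4 <- R4 - (-199/21)*R3:  [     0      0      0  230/7  690/7 ]
Row echelon form:
[ 8    -7     4      1  |     24 ]
[ 0  -9/4    -5  -13/4  |    -27 ]
[ 0     0  -7/3    4/3  |     -3 ]
[ 0     0     0  230/7  |  690/7 ]
Back-substitution:
x_4 = (690/7) / (230/7) = 3
x_3 = (-3 - (4/3)*(3)) / (-7/3) = 3
x_2 = (-27 - (-5)*(3) - (-13/4)*(3)) / (-9/4) = 1
x_1 = (24 - (-7)*(1) - (4)*(3) - (1)*(3)) / 8 = 2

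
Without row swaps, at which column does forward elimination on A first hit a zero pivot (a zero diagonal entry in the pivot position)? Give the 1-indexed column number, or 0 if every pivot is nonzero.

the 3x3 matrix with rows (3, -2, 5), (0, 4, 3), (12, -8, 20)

first zero-pivot column = 3

Naive forward elimination:
R3 <- R3 - (4)*R1:  [ 0  0  0 ]
Matrix at this point:
[ 3  -2  5 ]
[ 0   4  3 ]
[ 0   0  0 ]
Pivot entry (3,3) in the last row is zero and there are no rows below to swap with -> zero pivot in column 3 (A is singular).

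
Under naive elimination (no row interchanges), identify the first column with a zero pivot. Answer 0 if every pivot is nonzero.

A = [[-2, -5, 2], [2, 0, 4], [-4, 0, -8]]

Naive forward elimination:
R2 <- R2 - (-1)*R1:  [  0  -5   6 ]
R3 <- R3 - (2)*R1:  [   0   10  -12 ]
R3 <- R3 - (-2)*R2:  [ 0  0  0 ]
Matrix at this point:
[ -2  -5  2 ]
[  0  -5  6 ]
[  0   0  0 ]
Pivot entry (3,3) in the last row is zero and there are no rows below to swap with -> zero pivot in column 3 (A is singular).

first zero-pivot column = 3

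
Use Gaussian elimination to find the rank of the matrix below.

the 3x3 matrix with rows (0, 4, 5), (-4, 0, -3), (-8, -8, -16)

rank(A) = 2

Row reduction:
R1 <-> R2   (pivot in column 1 was zero)
[ -4   0   -3 ]
[  0   4    5 ]
[ -8  -8  -16 ]
R3 <- R3 - (2)*R1:  [   0   -8  -10 ]
R3 <- R3 - (-2)*R2:  [ 0  0  0 ]
Row echelon form:
[ -4  0  -3 ]
[  0  4   5 ]
[  0  0   0 ]
Nonzero rows / pivot columns: 2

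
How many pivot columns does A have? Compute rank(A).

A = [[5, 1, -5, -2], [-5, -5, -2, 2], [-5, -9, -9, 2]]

rank(A) = 2

Row reduction:
R2 <- R2 - (-1)*R1:  [  0  -4  -7   0 ]
R3 <- R3 - (-1)*R1:  [   0   -8  -14    0 ]
R3 <- R3 - (2)*R2:  [ 0  0  0  0 ]
Row echelon form:
[ 5   1  -5  -2 ]
[ 0  -4  -7   0 ]
[ 0   0   0   0 ]
Nonzero rows / pivot columns: 2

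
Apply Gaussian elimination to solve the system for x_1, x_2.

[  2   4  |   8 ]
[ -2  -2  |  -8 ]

(4, 0)

Forward elimination on [A|b]:
R2 <- R2 - (-1)*R1:  [ 0  2  0 ]
Row echelon form:
[ 2  4  |  8 ]
[ 0  2  |  0 ]
Back-substitution:
x_2 = (0) / 2 = 0
x_1 = (8 - (4)*(0)) / 2 = 4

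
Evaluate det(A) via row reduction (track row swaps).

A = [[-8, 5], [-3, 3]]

det(A) = -9

Forward elimination:
R2 <- R2 - (3/8)*R1:  [   0  9/8 ]
Upper-triangular form:
[ -8    5 ]
[  0  9/8 ]
det(A) = (-1)^0 * (-8) * (9/8) = -9  (0 row swaps -> sign +1)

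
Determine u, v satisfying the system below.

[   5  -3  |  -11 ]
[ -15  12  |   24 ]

Forward elimination on [A|b]:
R2 <- R2 - (-3)*R1:  [  0   3  -9 ]
Row echelon form:
[ 5  -3  |  -11 ]
[ 0   3  |   -9 ]
Back-substitution:
v = (-9) / 3 = -3
u = (-11 - (-3)*(-3)) / 5 = -4

(-4, -3)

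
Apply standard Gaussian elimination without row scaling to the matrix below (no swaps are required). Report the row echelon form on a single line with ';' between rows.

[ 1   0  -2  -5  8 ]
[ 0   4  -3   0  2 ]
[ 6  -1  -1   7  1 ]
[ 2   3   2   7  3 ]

Forward elimination:
R3 <- R3 - (6)*R1:  [   0   -1   11   37  -47 ]
R4 <- R4 - (2)*R1:  [   0    3    6   17  -13 ]
R3 <- R3 - (-1/4)*R2:  [     0      0   41/4     37  -93/2 ]
R4 <- R4 - (3/4)*R2:  [     0      0   33/4     17  -29/2 ]
R4 <- R4 - (33/41)*R3:  [       0        0        0  -524/41   940/41 ]
Row echelon form:
[ 1  0    -2       -5       8 ]
[ 0  4    -3        0       2 ]
[ 0  0  41/4       37   -93/2 ]
[ 0  0     0  -524/41  940/41 ]

REF = [1 0 -2 -5 8; 0 4 -3 0 2; 0 0 41/4 37 -93/2; 0 0 0 -524/41 940/41]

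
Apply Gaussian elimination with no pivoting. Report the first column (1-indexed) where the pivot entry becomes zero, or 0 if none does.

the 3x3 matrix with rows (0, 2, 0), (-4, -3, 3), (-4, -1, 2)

first zero-pivot column = 1

Naive forward elimination:
Pivot entry (1,1) is zero but row 2 has -4 in column 1 -> naive elimination stops; a row interchange (e.g. R1 <-> R2) would be required here.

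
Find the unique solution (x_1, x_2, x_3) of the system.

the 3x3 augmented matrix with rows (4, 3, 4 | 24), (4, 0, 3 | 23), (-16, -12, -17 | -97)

Forward elimination on [A|b]:
R2 <- R2 - (1)*R1:  [  0  -3  -1  -1 ]
R3 <- R3 - (-4)*R1:  [  0   0  -1  -1 ]
Row echelon form:
[ 4   3   4  |  24 ]
[ 0  -3  -1  |  -1 ]
[ 0   0  -1  |  -1 ]
Back-substitution:
x_3 = (-1) / -1 = 1
x_2 = (-1 - (-1)*(1)) / -3 = 0
x_1 = (24 - (3)*(0) - (4)*(1)) / 4 = 5

(5, 0, 1)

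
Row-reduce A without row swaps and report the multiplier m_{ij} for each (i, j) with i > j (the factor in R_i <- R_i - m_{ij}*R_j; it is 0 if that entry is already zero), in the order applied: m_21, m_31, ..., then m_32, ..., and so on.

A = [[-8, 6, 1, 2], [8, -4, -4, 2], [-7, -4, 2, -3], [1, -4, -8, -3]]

Forward elimination:
R2 <- R2 - (-1)*R1:  [  0   2  -3   4 ]
R3 <- R3 - (7/8)*R1:  [     0  -37/4    9/8  -19/4 ]
R4 <- R4 - (-1/8)*R1:  [     0  -13/4  -63/8  -11/4 ]
R3 <- R3 - (-37/8)*R2:  [     0      0  -51/4   55/4 ]
R4 <- R4 - (-13/8)*R2:  [     0      0  -51/4   15/4 ]
R4 <- R4 - (1)*R3:  [   0    0    0  -10 ]
Multipliers (in order of application): m_{21} = -1, m_{31} = 7/8, m_{41} = -1/8, m_{32} = -37/8, m_{42} = -13/8, m_{43} = 1

multipliers: -1, 7/8, -1/8, -37/8, -13/8, 1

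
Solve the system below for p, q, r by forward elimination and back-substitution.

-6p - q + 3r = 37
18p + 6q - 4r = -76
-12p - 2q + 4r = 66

Forward elimination on [A|b]:
R2 <- R2 - (-3)*R1:  [  0   3   5  35 ]
R3 <- R3 - (2)*R1:  [  0   0  -2  -8 ]
Row echelon form:
[ -6  -1   3  |  37 ]
[  0   3   5  |  35 ]
[  0   0  -2  |  -8 ]
Back-substitution:
r = (-8) / -2 = 4
q = (35 - (5)*(4)) / 3 = 5
p = (37 - (-1)*(5) - (3)*(4)) / -6 = -5

(-5, 5, 4)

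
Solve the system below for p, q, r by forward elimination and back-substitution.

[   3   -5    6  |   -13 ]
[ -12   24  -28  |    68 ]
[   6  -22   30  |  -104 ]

Forward elimination on [A|b]:
R2 <- R2 - (-4)*R1:  [  0   4  -4  16 ]
R3 <- R3 - (2)*R1:  [   0  -12   18  -78 ]
R3 <- R3 - (-3)*R2:  [   0    0    6  -30 ]
Row echelon form:
[ 3  -5   6  |  -13 ]
[ 0   4  -4  |   16 ]
[ 0   0   6  |  -30 ]
Back-substitution:
r = (-30) / 6 = -5
q = (16 - (-4)*(-5)) / 4 = -1
p = (-13 - (-5)*(-1) - (6)*(-5)) / 3 = 4

(4, -1, -5)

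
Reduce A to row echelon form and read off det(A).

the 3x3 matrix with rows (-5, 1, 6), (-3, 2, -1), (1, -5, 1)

Forward elimination:
R2 <- R2 - (3/5)*R1:  [     0    7/5  -23/5 ]
R3 <- R3 - (-1/5)*R1:  [     0  -24/5   11/5 ]
R3 <- R3 - (-24/7)*R2:  [     0      0  -95/7 ]
Upper-triangular form:
[ -5    1      6 ]
[  0  7/5  -23/5 ]
[  0    0  -95/7 ]
det(A) = (-1)^0 * (-5) * (7/5) * (-95/7) = 95  (0 row swaps -> sign +1)

det(A) = 95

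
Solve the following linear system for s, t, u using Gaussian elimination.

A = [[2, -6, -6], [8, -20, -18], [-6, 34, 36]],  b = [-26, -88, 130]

(-4, 1, 2)

Forward elimination on [A|b]:
R2 <- R2 - (4)*R1:  [  0   4   6  16 ]
R3 <- R3 - (-3)*R1:  [  0  16  18  52 ]
R3 <- R3 - (4)*R2:  [   0    0   -6  -12 ]
Row echelon form:
[ 2  -6  -6  |  -26 ]
[ 0   4   6  |   16 ]
[ 0   0  -6  |  -12 ]
Back-substitution:
u = (-12) / -6 = 2
t = (16 - (6)*(2)) / 4 = 1
s = (-26 - (-6)*(1) - (-6)*(2)) / 2 = -4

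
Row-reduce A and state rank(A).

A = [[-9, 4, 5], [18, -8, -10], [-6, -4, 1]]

Row reduction:
R2 <- R2 - (-2)*R1:  [ 0  0  0 ]
R3 <- R3 - (2/3)*R1:  [     0  -20/3   -7/3 ]
R2 <-> R3   (pivot in column 2 was zero)
[ -9      4     5 ]
[  0  -20/3  -7/3 ]
[  0      0     0 ]
Row echelon form:
[ -9      4     5 ]
[  0  -20/3  -7/3 ]
[  0      0     0 ]
Nonzero rows / pivot columns: 2

rank(A) = 2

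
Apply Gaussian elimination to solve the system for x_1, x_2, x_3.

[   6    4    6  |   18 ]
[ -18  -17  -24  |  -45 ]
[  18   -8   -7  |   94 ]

Forward elimination on [A|b]:
R2 <- R2 - (-3)*R1:  [  0  -5  -6   9 ]
R3 <- R3 - (3)*R1:  [   0  -20  -25   40 ]
R3 <- R3 - (4)*R2:  [  0   0  -1   4 ]
Row echelon form:
[ 6   4   6  |  18 ]
[ 0  -5  -6  |   9 ]
[ 0   0  -1  |   4 ]
Back-substitution:
x_3 = (4) / -1 = -4
x_2 = (9 - (-6)*(-4)) / -5 = 3
x_1 = (18 - (4)*(3) - (6)*(-4)) / 6 = 5

(5, 3, -4)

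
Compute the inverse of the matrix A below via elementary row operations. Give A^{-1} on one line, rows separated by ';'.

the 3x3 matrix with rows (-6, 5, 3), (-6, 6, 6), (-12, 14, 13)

inverse = [-1/5 -23/30 2/5; 1/5 -7/5 3/5; -2/5 4/5 -1/5]

Gauss-Jordan on [A | I]:
R1 <- (1/-6)*R1:  [    1  -5/6  -1/2  |  -1/6     0     0 ]
R2 <- R2 - (-6)*R1:  [  0   1   3  |  -1   1   0 ]
R3 <- R3 - (-12)*R1:  [  0   4   7  |  -2   0   1 ]
R1 <- R1 - (-5/6)*R2:  [   1    0    2  |   -1  5/6    0 ]
R3 <- R3 - (4)*R2:  [  0   0  -5  |   2  -4   1 ]
R3 <- (1/-5)*R3:  [    0     0     1  |  -2/5   4/5  -1/5 ]
R1 <- R1 - (2)*R3:  [      1       0       0  |    -1/5  -23/30     2/5 ]
R2 <- R2 - (3)*R3:  [    0     1     0  |   1/5  -7/5   3/5 ]
Right block of [I | A^{-1}] is the inverse:
[ -1/5  -23/30   2/5 ]
[  1/5    -7/5   3/5 ]
[ -2/5     4/5  -1/5 ]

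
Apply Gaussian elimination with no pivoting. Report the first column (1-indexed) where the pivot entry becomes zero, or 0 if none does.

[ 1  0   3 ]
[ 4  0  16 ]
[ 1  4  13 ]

first zero-pivot column = 2

Naive forward elimination:
R2 <- R2 - (4)*R1:  [ 0  0  4 ]
R3 <- R3 - (1)*R1:  [  0   4  10 ]
Matrix at this point:
[ 1  0   3 ]
[ 0  0   4 ]
[ 0  4  10 ]
Pivot entry (2,2) is zero but row 3 has 4 in column 2 -> naive elimination stops; a row interchange (e.g. R2 <-> R3) would be required here.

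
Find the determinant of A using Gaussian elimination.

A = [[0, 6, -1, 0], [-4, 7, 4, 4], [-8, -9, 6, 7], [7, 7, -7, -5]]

Forward elimination:
R1 <-> R2   (pivot in column 1 was zero)
[ -4   7   4   4 ]
[  0   6  -1   0 ]
[ -8  -9   6   7 ]
[  7   7  -7  -5 ]
R3 <- R3 - (2)*R1:  [   0  -23   -2   -1 ]
R4 <- R4 - (-7/4)*R1:  [    0  77/4     0     2 ]
R3 <- R3 - (-23/6)*R2:  [     0      0  -35/6     -1 ]
R4 <- R4 - (77/24)*R2:  [     0      0  77/24      2 ]
R4 <- R4 - (-11/20)*R3:  [     0      0      0  29/20 ]
Upper-triangular form:
[ -4  7      4      4 ]
[  0  6     -1      0 ]
[  0  0  -35/6     -1 ]
[  0  0      0  29/20 ]
det(A) = (-1)^1 * (-4) * (6) * (-35/6) * (29/20) = -203  (1 row swap -> sign -1)

det(A) = -203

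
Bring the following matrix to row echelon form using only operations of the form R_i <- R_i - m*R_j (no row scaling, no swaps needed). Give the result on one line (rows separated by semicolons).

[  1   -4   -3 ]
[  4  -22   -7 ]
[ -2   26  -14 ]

REF = [1 -4 -3; 0 -6 5; 0 0 -5]

Forward elimination:
R2 <- R2 - (4)*R1:  [  0  -6   5 ]
R3 <- R3 - (-2)*R1:  [   0   18  -20 ]
R3 <- R3 - (-3)*R2:  [  0   0  -5 ]
Row echelon form:
[ 1  -4  -3 ]
[ 0  -6   5 ]
[ 0   0  -5 ]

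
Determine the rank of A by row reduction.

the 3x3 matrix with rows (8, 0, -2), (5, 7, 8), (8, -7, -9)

rank(A) = 3

Row reduction:
R2 <- R2 - (5/8)*R1:  [    0     7  37/4 ]
R3 <- R3 - (1)*R1:  [  0  -7  -7 ]
R3 <- R3 - (-1)*R2:  [   0    0  9/4 ]
Row echelon form:
[ 8  0    -2 ]
[ 0  7  37/4 ]
[ 0  0   9/4 ]
Nonzero rows / pivot columns: 3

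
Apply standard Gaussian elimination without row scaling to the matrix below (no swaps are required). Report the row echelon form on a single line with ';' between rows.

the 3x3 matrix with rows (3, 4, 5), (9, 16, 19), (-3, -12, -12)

REF = [3 4 5; 0 4 4; 0 0 1]

Forward elimination:
R2 <- R2 - (3)*R1:  [ 0  4  4 ]
R3 <- R3 - (-1)*R1:  [  0  -8  -7 ]
R3 <- R3 - (-2)*R2:  [ 0  0  1 ]
Row echelon form:
[ 3  4  5 ]
[ 0  4  4 ]
[ 0  0  1 ]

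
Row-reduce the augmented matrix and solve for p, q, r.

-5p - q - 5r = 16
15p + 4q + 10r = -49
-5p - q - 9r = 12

Forward elimination on [A|b]:
R2 <- R2 - (-3)*R1:  [  0   1  -5  -1 ]
R3 <- R3 - (1)*R1:  [  0   0  -4  -4 ]
Row echelon form:
[ -5  -1  -5  |  16 ]
[  0   1  -5  |  -1 ]
[  0   0  -4  |  -4 ]
Back-substitution:
r = (-4) / -4 = 1
q = (-1 - (-5)*(1)) / 1 = 4
p = (16 - (-1)*(4) - (-5)*(1)) / -5 = -5

(-5, 4, 1)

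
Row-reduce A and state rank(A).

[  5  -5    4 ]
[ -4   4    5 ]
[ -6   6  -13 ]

Row reduction:
R2 <- R2 - (-4/5)*R1:  [    0     0  41/5 ]
R3 <- R3 - (-6/5)*R1:  [     0      0  -41/5 ]
R3 <- R3 - (-1)*R2:  [ 0  0  0 ]
Row echelon form:
[ 5  -5     4 ]
[ 0   0  41/5 ]
[ 0   0     0 ]
Nonzero rows / pivot columns: 2

rank(A) = 2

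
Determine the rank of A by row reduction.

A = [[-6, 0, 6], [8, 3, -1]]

Row reduction:
R2 <- R2 - (-4/3)*R1:  [ 0  3  7 ]
Row echelon form:
[ -6  0  6 ]
[  0  3  7 ]
Nonzero rows / pivot columns: 2

rank(A) = 2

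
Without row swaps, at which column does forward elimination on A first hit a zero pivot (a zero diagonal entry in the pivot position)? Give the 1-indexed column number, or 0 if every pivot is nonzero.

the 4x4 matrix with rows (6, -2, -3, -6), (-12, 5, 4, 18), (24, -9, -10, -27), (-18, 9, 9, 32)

Naive forward elimination:
R2 <- R2 - (-2)*R1:  [  0   1  -2   6 ]
R3 <- R3 - (4)*R1:  [  0  -1   2  -3 ]
R4 <- R4 - (-3)*R1:  [  0   3   0  14 ]
R3 <- R3 - (-1)*R2:  [ 0  0  0  3 ]
R4 <- R4 - (3)*R2:  [  0   0   6  -4 ]
Matrix at this point:
[ 6  -2  -3  -6 ]
[ 0   1  -2   6 ]
[ 0   0   0   3 ]
[ 0   0   6  -4 ]
Pivot entry (3,3) is zero but row 4 has 6 in column 3 -> naive elimination stops; a row interchange (e.g. R3 <-> R4) would be required here.

first zero-pivot column = 3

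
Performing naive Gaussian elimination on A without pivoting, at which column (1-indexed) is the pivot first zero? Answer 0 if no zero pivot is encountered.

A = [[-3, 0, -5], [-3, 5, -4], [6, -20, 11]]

Naive forward elimination:
R2 <- R2 - (1)*R1:  [ 0  5  1 ]
R3 <- R3 - (-2)*R1:  [   0  -20    1 ]
R3 <- R3 - (-4)*R2:  [ 0  0  5 ]
All pivots nonzero; naive elimination completes without hitting a zero pivot.

first zero-pivot column = 0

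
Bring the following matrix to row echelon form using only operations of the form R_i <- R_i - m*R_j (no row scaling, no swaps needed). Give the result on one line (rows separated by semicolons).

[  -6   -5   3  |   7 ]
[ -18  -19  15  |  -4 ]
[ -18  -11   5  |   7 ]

Forward elimination:
R2 <- R2 - (3)*R1:  [   0   -4    6  -25 ]
R3 <- R3 - (3)*R1:  [   0    4   -4  -14 ]
R3 <- R3 - (-1)*R2:  [   0    0    2  -39 ]
Row echelon form:
[ -6  -5  3  |    7 ]
[  0  -4  6  |  -25 ]
[  0   0  2  |  -39 ]

REF = [-6 -5 3 7; 0 -4 6 -25; 0 0 2 -39]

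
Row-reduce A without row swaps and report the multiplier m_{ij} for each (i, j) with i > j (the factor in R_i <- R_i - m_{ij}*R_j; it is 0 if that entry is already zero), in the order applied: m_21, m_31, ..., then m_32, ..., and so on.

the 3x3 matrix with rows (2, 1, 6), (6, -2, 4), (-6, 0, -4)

Forward elimination:
R2 <- R2 - (3)*R1:  [   0   -5  -14 ]
R3 <- R3 - (-3)*R1:  [  0   3  14 ]
R3 <- R3 - (-3/5)*R2:  [    0     0  28/5 ]
Multipliers (in order of application): m_{21} = 3, m_{31} = -3, m_{32} = -3/5

multipliers: 3, -3, -3/5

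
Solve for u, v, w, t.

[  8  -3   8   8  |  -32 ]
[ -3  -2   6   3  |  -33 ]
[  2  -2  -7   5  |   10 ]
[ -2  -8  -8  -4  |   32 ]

Forward elimination on [A|b]:
R2 <- R2 - (-3/8)*R1:  [     0  -25/8      9      6    -45 ]
R3 <- R3 - (1/4)*R1:  [    0  -5/4    -9     3    18 ]
R4 <- R4 - (-1/4)*R1:  [     0  -35/4     -6     -2     24 ]
R3 <- R3 - (2/5)*R2:  [     0      0  -63/5    3/5     36 ]
R4 <- R4 - (14/5)*R2:  [      0       0  -156/5   -94/5     150 ]
R4 <- R4 - (52/21)*R3:  [      0       0       0  -142/7   426/7 ]
Row echelon form:
[ 8     -3      8       8  |    -32 ]
[ 0  -25/8      9       6  |    -45 ]
[ 0      0  -63/5     3/5  |     36 ]
[ 0      0      0  -142/7  |  426/7 ]
Back-substitution:
t = (426/7) / (-142/7) = -3
w = (36 - (3/5)*(-3)) / (-63/5) = -3
v = (-45 - (9)*(-3) - (6)*(-3)) / (-25/8) = 0
u = (-32 - (-3)*(0) - (8)*(-3) - (8)*(-3)) / 8 = 2

(2, 0, -3, -3)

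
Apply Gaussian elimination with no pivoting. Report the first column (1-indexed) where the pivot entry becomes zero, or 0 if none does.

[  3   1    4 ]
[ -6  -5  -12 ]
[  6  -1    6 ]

first zero-pivot column = 0

Naive forward elimination:
R2 <- R2 - (-2)*R1:  [  0  -3  -4 ]
R3 <- R3 - (2)*R1:  [  0  -3  -2 ]
R3 <- R3 - (1)*R2:  [ 0  0  2 ]
All pivots nonzero; naive elimination completes without hitting a zero pivot.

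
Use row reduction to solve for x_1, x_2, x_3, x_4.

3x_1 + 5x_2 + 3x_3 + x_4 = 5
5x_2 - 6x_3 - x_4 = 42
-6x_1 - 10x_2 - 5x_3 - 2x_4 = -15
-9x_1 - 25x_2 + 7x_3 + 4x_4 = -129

Forward elimination on [A|b]:
R3 <- R3 - (-2)*R1:  [  0   0   1   0  -5 ]
R4 <- R4 - (-3)*R1:  [    0   -10    16     7  -114 ]
R4 <- R4 - (-2)*R2:  [   0    0    4    5  -30 ]
R4 <- R4 - (4)*R3:  [   0    0    0    5  -10 ]
Row echelon form:
[ 3  5   3   1  |    5 ]
[ 0  5  -6  -1  |   42 ]
[ 0  0   1   0  |   -5 ]
[ 0  0   0   5  |  -10 ]
Back-substitution:
x_4 = (-10) / 5 = -2
x_3 = (-5) / 1 = -5
x_2 = (42 - (-6)*(-5) - (-1)*(-2)) / 5 = 2
x_1 = (5 - (5)*(2) - (3)*(-5) - (1)*(-2)) / 3 = 4

(4, 2, -5, -2)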